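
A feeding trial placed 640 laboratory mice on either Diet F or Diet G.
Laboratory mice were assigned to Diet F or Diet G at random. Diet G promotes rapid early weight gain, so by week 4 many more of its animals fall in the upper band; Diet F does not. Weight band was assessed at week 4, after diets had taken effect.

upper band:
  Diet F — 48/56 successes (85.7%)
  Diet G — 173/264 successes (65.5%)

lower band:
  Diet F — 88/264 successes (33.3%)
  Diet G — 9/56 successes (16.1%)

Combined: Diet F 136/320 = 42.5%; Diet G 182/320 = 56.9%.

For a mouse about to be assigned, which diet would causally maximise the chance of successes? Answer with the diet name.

Diet G

Diet F is higher inside every week-4 weight band stratum but Diet G is higher in aggregate. Whether to stratify depends on how week-4 weight band relates to the diet.
Week-4 weight band here is a post-treatment variable shaped by the diet; conditioning on it would introduce bias rather than remove it. The overall comparison is the causal one.
Pooled: Diet F 42.5% vs Diet G 56.9%; Diet G is higher overall.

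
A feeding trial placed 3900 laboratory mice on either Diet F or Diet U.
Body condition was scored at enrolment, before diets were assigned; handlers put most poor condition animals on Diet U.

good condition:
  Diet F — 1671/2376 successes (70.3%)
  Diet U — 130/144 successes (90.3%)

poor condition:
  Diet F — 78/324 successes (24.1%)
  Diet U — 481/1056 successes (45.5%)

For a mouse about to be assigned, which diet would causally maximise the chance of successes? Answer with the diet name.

Diet U

Diet U is higher inside every starting body condition stratum but Diet F is higher in aggregate. Whether to stratify depends on how starting body condition relates to the diet.
Starting body condition satisfies the back-door criterion: it is not a descendant of the diet, and it blocks the spurious path from diet to outcome. Adjusting for it (i.e., using the within-starting body condition rates) gives the causal effect.
Within each level — good condition: 70.3% vs 90.3%; poor condition: 24.1% vs 45.5% — Diet U is higher every time.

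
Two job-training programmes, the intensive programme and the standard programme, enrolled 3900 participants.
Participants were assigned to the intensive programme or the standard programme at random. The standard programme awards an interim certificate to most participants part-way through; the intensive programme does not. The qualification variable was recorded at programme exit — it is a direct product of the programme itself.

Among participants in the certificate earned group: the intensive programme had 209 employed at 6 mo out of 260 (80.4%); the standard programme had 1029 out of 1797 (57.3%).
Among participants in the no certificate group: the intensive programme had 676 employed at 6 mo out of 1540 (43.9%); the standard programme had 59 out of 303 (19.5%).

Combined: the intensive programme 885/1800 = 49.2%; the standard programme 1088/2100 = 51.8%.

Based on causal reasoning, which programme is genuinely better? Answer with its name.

Within every qualification attained during the programme level the intensive programme has the higher rate, yet pooled the standard programme does — Simpson's reversal.
Stratifying would compare programmes among participants the programmes themselves sorted into qualification attained during the programme groups — a form of selection on an intermediate. The unconditioned pooled rates give the total causal effect.
Pooled: the intensive programme 49.2% vs the standard programme 51.8%; the standard programme is higher overall.

the standard programme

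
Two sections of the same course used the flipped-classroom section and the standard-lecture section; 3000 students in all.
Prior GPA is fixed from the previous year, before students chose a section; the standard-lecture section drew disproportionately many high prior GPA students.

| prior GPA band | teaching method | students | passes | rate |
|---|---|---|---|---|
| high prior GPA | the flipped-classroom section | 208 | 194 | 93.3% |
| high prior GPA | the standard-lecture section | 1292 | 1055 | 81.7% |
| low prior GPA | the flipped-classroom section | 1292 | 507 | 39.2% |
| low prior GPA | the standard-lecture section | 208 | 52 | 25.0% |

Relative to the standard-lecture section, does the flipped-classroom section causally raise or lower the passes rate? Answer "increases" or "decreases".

increases

Prior GPA band differs across teaching methods for reasons unrelated to any effect of the teaching method itself, and it separately predicts the outcome — a classic confounder. We must compare within prior GPA band levels.
Within each level — high prior GPA: 93.3% vs 81.7%; low prior GPA: 39.2% vs 25.0% — the flipped-classroom section is higher every time.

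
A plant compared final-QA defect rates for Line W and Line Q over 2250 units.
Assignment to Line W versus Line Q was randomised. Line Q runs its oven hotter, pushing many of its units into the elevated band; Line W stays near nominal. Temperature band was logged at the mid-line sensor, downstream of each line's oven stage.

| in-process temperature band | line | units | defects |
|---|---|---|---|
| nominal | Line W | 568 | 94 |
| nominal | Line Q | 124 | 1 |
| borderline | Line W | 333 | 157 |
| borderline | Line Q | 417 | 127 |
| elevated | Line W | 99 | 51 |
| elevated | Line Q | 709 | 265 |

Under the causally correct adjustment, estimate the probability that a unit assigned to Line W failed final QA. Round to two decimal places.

In-process temperature band is recorded after the line and is itself shifted by it — it sits on the causal path from line to outcome. Conditioning on a mediator would strip out part of the effect we want; the pooled comparison gives the total causal effect.
So P(outcome | do(Line W)) is just the pooled rate for Line W: 302/1000 = 0.302.

0.30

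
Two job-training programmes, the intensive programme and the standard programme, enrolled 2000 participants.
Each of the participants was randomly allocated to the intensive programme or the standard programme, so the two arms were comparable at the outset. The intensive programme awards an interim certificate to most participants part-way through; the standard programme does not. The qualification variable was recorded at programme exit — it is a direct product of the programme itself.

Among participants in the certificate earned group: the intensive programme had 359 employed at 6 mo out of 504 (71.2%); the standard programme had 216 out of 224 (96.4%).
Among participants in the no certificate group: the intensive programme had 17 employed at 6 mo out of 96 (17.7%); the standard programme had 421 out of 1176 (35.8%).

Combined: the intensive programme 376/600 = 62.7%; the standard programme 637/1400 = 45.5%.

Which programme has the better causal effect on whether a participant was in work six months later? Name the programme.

Qualification attained during the programme is downstream of the programme. One should not condition on a consequence of treatment, so the overall rates are the right comparison.
Pooled: the intensive programme 62.7% vs the standard programme 45.5%; the intensive programme is higher overall.

the intensive programme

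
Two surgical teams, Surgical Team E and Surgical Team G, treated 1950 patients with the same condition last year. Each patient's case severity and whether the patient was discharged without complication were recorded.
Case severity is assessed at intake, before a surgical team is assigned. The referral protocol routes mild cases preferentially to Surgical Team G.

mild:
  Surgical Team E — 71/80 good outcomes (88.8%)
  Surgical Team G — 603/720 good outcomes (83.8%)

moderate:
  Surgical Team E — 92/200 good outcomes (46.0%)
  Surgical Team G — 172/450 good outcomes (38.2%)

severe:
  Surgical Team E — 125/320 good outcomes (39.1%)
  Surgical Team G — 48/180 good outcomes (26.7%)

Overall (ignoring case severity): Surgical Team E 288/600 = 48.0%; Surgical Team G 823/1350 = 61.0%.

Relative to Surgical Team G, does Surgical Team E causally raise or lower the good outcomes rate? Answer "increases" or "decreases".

The imbalance in case severity arose from how patients were allocated, not from anything the surgical team did; and case severity independently affects the outcome. The pooled gap is confounded — condition on case severity.
Within each level — mild: 88.8% vs 83.8%; moderate: 46.0% vs 38.2%; severe: 39.1% vs 26.7% — Surgical Team E is higher every time.

increases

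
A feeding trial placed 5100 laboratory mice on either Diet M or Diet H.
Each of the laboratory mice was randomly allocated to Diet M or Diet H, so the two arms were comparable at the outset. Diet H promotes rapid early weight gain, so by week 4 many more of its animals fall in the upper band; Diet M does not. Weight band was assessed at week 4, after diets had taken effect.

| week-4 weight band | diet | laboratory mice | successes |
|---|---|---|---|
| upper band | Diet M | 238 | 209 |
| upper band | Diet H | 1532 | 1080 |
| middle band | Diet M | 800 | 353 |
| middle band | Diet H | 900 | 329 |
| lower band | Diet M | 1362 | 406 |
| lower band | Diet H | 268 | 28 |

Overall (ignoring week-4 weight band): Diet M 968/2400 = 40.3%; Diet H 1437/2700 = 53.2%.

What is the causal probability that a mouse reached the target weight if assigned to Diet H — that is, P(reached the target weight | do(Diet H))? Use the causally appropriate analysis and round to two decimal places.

0.53

Week-4 weight band is recorded after the diet and is itself shifted by it — it sits on the causal path from diet to outcome. Conditioning on a mediator would strip out part of the effect we want; the pooled comparison gives the total causal effect.
So P(outcome | do(Diet H)) is just the pooled rate for Diet H: 1437/2700 = 0.532.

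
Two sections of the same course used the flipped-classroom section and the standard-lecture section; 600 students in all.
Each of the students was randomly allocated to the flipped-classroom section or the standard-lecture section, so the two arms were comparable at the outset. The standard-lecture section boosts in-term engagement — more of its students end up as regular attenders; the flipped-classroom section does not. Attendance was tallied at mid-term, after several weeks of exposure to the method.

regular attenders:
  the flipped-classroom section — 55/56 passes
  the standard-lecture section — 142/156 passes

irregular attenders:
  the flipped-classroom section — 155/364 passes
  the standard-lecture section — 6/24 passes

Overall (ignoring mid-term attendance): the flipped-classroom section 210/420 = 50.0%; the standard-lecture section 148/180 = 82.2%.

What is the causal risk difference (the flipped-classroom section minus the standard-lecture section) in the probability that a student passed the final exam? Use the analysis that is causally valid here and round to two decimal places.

The stratified and pooled comparisons disagree (the flipped-classroom section wins within each mid-term attendance; the standard-lecture section wins overall), so the answer turns on the causal role of mid-term attendance.
Mid-term attendance is recorded after the teaching method and is itself shifted by it — it sits on the causal path from teaching method to outcome. Conditioning on a mediator would strip out part of the effect we want; the pooled comparison gives the total causal effect.
The causal difference is the pooled difference: 0.500 − 0.822 = -0.322.

-0.32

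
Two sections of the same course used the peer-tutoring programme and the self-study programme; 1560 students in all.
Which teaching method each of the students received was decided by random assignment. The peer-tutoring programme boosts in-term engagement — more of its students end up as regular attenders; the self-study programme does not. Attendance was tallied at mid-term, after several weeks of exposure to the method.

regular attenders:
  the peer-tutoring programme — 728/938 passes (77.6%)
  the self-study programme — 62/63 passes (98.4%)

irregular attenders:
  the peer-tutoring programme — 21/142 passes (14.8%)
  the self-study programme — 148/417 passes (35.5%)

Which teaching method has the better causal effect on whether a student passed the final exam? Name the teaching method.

Stratifying would compare teaching methods among students the teaching methods themselves sorted into mid-term attendance groups — a form of selection on an intermediate. The unconditioned pooled rates give the total causal effect.
Pooled: the peer-tutoring programme 69.4% vs the self-study programme 43.8%; the peer-tutoring programme is higher overall.

the peer-tutoring programme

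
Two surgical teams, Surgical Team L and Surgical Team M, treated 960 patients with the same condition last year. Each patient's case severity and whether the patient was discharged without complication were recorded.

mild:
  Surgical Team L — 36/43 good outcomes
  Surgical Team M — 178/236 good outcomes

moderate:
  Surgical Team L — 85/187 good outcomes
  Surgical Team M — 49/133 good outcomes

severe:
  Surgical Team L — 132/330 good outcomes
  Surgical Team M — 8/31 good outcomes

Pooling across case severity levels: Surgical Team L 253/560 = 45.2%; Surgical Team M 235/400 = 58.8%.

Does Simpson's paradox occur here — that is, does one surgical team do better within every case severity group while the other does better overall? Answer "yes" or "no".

yes

Within each case severity level (mild 83.7% vs 75.4%; moderate 45.5% vs 36.8%; severe 40.0% vs 25.8%), Surgical Team L has the higher rate every time. Pooled: 45.2% vs 58.8% — Surgical Team M has the higher rate overall. The two comparisons disagree.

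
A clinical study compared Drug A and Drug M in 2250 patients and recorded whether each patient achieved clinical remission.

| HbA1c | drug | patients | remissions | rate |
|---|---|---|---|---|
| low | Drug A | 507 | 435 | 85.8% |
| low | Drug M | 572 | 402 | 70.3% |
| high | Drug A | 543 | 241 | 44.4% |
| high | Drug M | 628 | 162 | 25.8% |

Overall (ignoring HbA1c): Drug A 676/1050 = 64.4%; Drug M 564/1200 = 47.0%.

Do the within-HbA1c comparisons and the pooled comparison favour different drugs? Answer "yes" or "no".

Within each HbA1c level (low 85.8% vs 70.3%; high 44.4% vs 25.8%), Drug A has the higher rate every time. Pooled: 64.4% vs 47.0% — Drug A has the higher rate overall. They agree.

no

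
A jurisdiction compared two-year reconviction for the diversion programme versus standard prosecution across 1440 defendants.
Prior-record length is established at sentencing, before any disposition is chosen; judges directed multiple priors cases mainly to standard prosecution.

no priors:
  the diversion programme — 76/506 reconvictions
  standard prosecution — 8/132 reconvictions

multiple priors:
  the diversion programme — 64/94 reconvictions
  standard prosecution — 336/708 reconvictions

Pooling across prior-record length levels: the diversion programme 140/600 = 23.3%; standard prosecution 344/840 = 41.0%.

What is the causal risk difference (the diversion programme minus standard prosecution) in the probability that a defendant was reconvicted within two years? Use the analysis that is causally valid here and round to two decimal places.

+0.15

The stratified and pooled comparisons disagree (standard prosecution wins within each prior-record length; the diversion programme wins overall), so the answer turns on the causal role of prior-record length.
The imbalance in prior-record length arose from how defendants were allocated, not from anything the disposition did; and prior-record length independently affects the outcome. The pooled gap is confounded — condition on prior-record length.
Adjusting over the population distribution of prior-record length: 0.443·(0.150−0.061) + 0.557·(0.681−0.475) = +0.155.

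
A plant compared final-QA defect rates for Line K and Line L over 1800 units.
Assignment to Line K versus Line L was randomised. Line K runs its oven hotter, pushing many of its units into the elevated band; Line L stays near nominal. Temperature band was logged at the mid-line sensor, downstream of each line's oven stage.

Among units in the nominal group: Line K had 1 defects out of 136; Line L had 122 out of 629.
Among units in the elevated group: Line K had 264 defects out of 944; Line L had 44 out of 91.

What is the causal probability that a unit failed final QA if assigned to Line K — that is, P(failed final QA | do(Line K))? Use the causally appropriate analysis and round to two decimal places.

0.25

The stratified and pooled comparisons disagree (Line K wins within each in-process temperature band; Line L wins overall), so the answer turns on the causal role of in-process temperature band.
Because the line influences in-process temperature band, in-process temperature band is a post-treatment mediator, not a confounder. Stratifying on it would bias the estimate; the causal effect is the crude pooled difference.
So P(outcome | do(Line K)) is just the pooled rate for Line K: 265/1080 = 0.245.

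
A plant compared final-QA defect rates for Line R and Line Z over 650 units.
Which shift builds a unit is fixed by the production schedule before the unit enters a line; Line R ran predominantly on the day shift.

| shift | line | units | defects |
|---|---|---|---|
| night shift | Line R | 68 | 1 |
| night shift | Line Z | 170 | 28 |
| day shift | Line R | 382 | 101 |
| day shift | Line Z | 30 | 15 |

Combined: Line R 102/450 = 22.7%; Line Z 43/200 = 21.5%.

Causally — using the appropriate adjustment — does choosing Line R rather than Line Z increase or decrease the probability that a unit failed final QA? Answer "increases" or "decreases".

Line R is lower inside every shift stratum but Line Z is lower in aggregate. Whether to stratify depends on how shift relates to the line.
Nothing the line does changes shift; the imbalance is an allocation artefact. With shift also predicting the outcome, the pooled figure is confounded, and the within-stratum comparison is the causal one.
Within each level — night shift: 1.5% vs 16.5%; day shift: 26.4% vs 50.0% — Line R is lower every time.

decreases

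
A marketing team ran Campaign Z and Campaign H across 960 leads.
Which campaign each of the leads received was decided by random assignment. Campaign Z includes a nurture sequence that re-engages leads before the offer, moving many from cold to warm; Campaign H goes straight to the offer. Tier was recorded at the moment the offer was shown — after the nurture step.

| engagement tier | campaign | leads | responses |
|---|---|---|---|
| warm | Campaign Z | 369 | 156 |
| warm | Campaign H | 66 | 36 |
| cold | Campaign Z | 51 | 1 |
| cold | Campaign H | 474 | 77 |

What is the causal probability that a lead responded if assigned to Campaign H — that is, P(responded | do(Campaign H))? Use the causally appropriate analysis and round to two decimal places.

Engagement tier lies on the pathway campaign → engagement tier → outcome, so adjusting for it blocks the indirect effect. For the total causal effect of campaign, use the unadjusted pooled rates.
So P(outcome | do(Campaign H)) is just the pooled rate for Campaign H: 113/540 = 0.209.

0.21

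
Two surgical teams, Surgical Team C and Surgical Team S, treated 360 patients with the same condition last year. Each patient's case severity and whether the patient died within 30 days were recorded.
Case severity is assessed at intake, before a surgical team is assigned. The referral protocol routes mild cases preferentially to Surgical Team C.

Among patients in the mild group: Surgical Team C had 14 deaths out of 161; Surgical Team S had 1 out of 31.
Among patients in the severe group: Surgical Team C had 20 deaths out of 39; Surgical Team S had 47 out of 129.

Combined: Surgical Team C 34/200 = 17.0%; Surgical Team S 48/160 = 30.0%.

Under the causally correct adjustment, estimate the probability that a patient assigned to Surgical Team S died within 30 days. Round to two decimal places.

0.19

Nothing the surgical team does changes case severity; the imbalance is an allocation artefact. With case severity also predicting the outcome, the pooled figure is confounded, and the within-stratum comparison is the causal one.
Standardising Surgical Team S to the population case severity mix: 0.533·1/31 + 0.467·47/129 = 0.187.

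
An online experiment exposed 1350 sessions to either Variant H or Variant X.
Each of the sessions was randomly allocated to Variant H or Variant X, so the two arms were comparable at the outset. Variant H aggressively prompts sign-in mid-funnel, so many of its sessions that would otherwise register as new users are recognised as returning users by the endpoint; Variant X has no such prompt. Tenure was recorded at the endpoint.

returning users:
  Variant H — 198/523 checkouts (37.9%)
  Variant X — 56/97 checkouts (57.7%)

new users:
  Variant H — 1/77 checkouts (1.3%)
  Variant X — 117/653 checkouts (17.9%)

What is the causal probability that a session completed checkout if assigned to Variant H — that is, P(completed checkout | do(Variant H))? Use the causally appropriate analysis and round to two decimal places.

The stratified and pooled comparisons disagree (Variant X wins within each user tenure; Variant H wins overall), so the answer turns on the causal role of user tenure.
User tenure lies on the pathway variant → user tenure → outcome, so adjusting for it blocks the indirect effect. For the total causal effect of variant, use the unadjusted pooled rates.
So P(outcome | do(Variant H)) is just the pooled rate for Variant H: 199/600 = 0.332.

0.33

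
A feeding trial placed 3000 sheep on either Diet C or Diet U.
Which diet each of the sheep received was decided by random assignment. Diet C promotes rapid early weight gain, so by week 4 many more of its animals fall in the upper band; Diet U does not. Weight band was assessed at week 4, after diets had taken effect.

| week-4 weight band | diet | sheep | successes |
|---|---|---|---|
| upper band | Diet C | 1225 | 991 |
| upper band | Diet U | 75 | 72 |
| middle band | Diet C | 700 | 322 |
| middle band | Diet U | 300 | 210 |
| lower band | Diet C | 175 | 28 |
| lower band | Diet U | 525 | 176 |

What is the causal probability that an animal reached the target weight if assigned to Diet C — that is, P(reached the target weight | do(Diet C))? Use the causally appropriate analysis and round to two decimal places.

Diet U is higher inside every week-4 weight band stratum but Diet C is higher in aggregate. Whether to stratify depends on how week-4 weight band relates to the diet.
Week-4 weight band is recorded after the diet and is itself shifted by it — it sits on the causal path from diet to outcome. Conditioning on a mediator would strip out part of the effect we want; the pooled comparison gives the total causal effect.
So P(outcome | do(Diet C)) is just the pooled rate for Diet C: 1341/2100 = 0.639.

0.64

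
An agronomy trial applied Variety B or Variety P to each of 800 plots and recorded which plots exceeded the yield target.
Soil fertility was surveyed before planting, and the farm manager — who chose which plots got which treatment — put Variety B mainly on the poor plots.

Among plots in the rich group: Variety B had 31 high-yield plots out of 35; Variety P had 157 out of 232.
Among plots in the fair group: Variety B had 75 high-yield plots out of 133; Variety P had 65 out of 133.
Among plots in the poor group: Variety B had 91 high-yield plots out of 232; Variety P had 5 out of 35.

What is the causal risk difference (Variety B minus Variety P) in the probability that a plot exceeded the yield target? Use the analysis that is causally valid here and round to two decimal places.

+0.18

Variety B is higher inside every soil fertility stratum but Variety P is higher in aggregate. Whether to stratify depends on how soil fertility relates to the variety.
Nothing the variety does changes soil fertility; the imbalance is an allocation artefact. With soil fertility also predicting the outcome, the pooled figure is confounded, and the within-stratum comparison is the causal one.
Adjusting over the population distribution of soil fertility: 0.334·(0.886−0.677) + 0.333·(0.564−0.489) + 0.334·(0.392−0.143) = +0.178.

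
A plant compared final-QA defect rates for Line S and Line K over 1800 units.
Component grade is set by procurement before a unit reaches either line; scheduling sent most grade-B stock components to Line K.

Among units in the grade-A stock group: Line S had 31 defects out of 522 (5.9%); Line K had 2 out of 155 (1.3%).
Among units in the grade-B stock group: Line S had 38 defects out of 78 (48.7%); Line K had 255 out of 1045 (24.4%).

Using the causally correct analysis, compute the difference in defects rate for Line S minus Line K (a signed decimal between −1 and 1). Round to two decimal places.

+0.17

Since component grade is a pre-existing factor (not a product of the line) and it affects the outcome on its own, it is a confounder. The stratified rates, not the pooled rate, identify the causal effect.
Adjusting over the population distribution of component grade: 0.376·(0.059−0.013) + 0.624·(0.487−0.244) = +0.169.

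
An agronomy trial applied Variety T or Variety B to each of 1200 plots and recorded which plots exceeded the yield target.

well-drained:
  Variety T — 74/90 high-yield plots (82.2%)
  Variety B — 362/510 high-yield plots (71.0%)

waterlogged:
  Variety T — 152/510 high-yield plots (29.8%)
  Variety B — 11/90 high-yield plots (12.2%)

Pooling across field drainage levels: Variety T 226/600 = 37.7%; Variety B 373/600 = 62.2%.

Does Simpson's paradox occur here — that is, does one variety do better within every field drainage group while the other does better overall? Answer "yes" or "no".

yes

Within each field drainage level (well-drained 82.2% vs 71.0%; waterlogged 29.8% vs 12.2%), Variety T has the higher rate every time. Pooled: 37.7% vs 62.2% — Variety B has the higher rate overall. The two comparisons disagree.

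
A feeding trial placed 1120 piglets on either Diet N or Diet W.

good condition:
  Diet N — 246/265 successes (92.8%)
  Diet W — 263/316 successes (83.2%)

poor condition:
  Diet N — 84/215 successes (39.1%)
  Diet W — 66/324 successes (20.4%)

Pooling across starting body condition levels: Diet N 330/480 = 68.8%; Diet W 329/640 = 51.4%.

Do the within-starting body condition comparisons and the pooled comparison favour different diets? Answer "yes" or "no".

Within each starting body condition level (good condition 92.8% vs 83.2%; poor condition 39.1% vs 20.4%), Diet N has the higher rate every time. Pooled: 68.8% vs 51.4% — Diet N has the higher rate overall. They agree.

no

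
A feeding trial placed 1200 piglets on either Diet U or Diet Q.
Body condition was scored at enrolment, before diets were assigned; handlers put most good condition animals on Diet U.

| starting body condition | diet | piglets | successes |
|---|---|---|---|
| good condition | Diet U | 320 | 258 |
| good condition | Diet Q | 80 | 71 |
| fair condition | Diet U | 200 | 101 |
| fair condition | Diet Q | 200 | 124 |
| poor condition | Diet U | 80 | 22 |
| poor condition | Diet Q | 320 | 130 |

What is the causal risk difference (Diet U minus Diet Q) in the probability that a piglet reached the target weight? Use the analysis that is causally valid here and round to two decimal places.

Nothing the diet does changes starting body condition; the imbalance is an allocation artefact. With starting body condition also predicting the outcome, the pooled figure is confounded, and the within-stratum comparison is the causal one.
Adjusting over the population distribution of starting body condition: 0.333·(0.806−0.887) + 0.333·(0.505−0.620) + 0.333·(0.275−0.406) = -0.109.

-0.11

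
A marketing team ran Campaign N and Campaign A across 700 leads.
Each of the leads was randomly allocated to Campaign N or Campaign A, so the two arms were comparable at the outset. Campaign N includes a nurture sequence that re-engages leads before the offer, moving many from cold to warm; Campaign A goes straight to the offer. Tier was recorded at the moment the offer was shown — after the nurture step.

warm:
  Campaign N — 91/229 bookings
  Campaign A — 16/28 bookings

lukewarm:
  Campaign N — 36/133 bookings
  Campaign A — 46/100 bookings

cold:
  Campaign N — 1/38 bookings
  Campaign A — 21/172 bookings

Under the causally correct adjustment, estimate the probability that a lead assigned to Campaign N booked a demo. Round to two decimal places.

0.32

The distribution of engagement tier is itself part of what the campaign does — it is an intermediate outcome. Holding it fixed would remove that part of the effect; the total effect is the pooled difference.
So P(outcome | do(Campaign N)) is just the pooled rate for Campaign N: 128/400 = 0.320.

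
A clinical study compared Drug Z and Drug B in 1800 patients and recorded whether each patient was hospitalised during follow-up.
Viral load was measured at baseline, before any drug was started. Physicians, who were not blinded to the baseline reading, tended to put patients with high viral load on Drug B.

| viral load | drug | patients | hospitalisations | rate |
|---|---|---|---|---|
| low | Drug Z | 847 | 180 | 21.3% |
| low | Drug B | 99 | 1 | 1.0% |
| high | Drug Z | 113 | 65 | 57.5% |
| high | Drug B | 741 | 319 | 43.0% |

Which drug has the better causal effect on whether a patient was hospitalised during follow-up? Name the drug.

Drug B

Viral load is set before the drug has any effect — it is not caused by the drug — and it independently drives the outcome. That makes it a confounder, so the causal comparison is within viral load levels.
Within each level — low: 21.3% vs 1.0%; high: 57.5% vs 43.0% — Drug B is lower every time.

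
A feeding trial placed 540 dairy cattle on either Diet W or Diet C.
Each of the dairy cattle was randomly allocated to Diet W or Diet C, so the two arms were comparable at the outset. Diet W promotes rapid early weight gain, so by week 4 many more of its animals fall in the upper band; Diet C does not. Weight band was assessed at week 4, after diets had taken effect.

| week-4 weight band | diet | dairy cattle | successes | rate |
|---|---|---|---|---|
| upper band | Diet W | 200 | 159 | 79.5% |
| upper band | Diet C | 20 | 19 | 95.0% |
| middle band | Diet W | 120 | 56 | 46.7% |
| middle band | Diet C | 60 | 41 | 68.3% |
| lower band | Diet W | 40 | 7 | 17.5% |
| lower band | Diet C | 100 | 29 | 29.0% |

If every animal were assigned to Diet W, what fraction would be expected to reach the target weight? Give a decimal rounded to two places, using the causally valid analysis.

The distribution of week-4 weight band is itself part of what the diet does — it is an intermediate outcome. Holding it fixed would remove that part of the effect; the total effect is the pooled difference.
So P(outcome | do(Diet W)) is just the pooled rate for Diet W: 222/360 = 0.617.

0.62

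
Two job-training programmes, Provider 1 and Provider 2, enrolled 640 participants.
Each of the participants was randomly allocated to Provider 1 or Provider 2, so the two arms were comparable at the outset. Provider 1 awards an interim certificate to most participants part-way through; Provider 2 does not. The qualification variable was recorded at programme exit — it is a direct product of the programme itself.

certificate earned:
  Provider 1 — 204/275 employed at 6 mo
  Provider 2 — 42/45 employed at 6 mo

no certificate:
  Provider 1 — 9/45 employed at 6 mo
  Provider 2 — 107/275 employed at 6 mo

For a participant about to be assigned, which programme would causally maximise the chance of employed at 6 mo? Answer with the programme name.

Stratifying would compare programmes among participants the programmes themselves sorted into qualification attained during the programme groups — a form of selection on an intermediate. The unconditioned pooled rates give the total causal effect.
Pooled: Provider 1 66.6% vs Provider 2 46.6%; Provider 1 is higher overall.

Provider 1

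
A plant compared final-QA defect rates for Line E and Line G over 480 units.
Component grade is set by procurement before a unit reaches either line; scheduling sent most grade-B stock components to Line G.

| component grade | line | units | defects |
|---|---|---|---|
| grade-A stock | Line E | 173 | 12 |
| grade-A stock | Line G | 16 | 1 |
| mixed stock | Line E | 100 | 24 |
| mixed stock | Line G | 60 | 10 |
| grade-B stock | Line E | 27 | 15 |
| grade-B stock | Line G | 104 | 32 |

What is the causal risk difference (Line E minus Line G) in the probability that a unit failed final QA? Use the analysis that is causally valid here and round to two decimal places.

+0.09

The imbalance in component grade arose from how units were allocated, not from anything the line did; and component grade independently affects the outcome. The pooled gap is confounded — condition on component grade.
Adjusting over the population distribution of component grade: 0.394·(0.069−0.062) + 0.333·(0.240−0.167) + 0.273·(0.556−0.308) = +0.095.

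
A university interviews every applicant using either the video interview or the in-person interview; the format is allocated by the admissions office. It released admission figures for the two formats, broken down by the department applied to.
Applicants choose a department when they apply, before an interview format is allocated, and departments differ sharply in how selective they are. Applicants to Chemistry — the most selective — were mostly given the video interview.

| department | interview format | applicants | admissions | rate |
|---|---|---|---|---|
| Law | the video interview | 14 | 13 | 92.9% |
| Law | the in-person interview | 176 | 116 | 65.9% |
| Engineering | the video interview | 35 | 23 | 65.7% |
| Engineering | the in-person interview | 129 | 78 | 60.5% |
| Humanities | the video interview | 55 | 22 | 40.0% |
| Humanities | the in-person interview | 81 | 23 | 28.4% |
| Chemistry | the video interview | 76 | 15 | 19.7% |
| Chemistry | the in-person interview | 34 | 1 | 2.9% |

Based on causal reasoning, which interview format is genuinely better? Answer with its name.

the video interview

Department differs across interview formats for reasons unrelated to any effect of the interview format itself, and it separately predicts the outcome — a classic confounder. We must compare within department levels.
Within each level — Law: 92.9% vs 65.9%; Engineering: 65.7% vs 60.5%; Humanities: 40.0% vs 28.4%; Chemistry: 19.7% vs 2.9% — the video interview is higher every time.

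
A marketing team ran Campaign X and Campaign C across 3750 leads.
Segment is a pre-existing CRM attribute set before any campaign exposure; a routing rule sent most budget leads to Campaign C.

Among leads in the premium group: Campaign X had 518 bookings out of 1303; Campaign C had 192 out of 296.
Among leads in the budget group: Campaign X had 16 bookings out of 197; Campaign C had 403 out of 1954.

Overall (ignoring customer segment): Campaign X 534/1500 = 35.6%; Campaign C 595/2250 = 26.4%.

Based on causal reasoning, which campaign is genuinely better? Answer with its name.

Campaign C

Customer segment satisfies the back-door criterion: it is not a descendant of the campaign, and it blocks the spurious path from campaign to outcome. Adjusting for it (i.e., using the within-customer segment rates) gives the causal effect.
Within each level — premium: 39.8% vs 64.9%; budget: 8.1% vs 20.6% — Campaign C is higher every time.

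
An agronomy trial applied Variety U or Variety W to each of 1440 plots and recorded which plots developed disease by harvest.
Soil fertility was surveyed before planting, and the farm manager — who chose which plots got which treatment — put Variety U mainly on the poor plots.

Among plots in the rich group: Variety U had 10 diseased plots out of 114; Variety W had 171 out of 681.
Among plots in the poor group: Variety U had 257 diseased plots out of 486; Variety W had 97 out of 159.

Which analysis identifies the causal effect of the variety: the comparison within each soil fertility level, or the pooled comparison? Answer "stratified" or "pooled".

stratified

Soil fertility satisfies the back-door criterion: it is not a descendant of the variety, and it blocks the spurious path from variety to outcome. Adjusting for it (i.e., using the within-soil fertility rates) gives the causal effect.
Within each level — rich: 8.8% vs 25.1%; poor: 52.9% vs 61.0% — Variety U is lower every time.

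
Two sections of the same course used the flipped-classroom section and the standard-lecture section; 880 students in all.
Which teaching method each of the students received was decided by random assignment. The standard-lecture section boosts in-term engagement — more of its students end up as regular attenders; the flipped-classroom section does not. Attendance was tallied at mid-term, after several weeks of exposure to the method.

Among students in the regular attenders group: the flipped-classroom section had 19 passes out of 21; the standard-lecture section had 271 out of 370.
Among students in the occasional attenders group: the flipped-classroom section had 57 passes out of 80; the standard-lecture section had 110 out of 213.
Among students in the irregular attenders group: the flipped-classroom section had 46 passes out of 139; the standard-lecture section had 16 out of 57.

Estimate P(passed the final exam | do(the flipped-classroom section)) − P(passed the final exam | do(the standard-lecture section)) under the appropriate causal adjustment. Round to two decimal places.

the flipped-classroom section is higher inside every mid-term attendance stratum but the standard-lecture section is higher in aggregate. Whether to stratify depends on how mid-term attendance relates to the teaching method.
Because the teaching method influences mid-term attendance, mid-term attendance is a post-treatment mediator, not a confounder. Stratifying on it would bias the estimate; the causal effect is the crude pooled difference.
The causal difference is the pooled difference: 0.508 − 0.620 = -0.112.

-0.11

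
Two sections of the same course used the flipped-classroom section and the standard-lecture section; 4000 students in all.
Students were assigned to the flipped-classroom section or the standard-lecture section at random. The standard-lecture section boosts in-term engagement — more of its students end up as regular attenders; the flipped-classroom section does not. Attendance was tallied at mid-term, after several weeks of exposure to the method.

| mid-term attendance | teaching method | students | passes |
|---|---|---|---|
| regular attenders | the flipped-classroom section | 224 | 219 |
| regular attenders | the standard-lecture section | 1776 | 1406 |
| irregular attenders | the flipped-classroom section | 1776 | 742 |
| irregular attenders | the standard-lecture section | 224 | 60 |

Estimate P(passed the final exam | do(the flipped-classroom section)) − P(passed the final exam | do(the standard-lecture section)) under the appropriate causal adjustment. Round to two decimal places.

The stratified and pooled comparisons disagree (the flipped-classroom section wins within each mid-term attendance; the standard-lecture section wins overall), so the answer turns on the causal role of mid-term attendance.
Mid-term attendance is downstream of the teaching method. One should not condition on a consequence of treatment, so the overall rates are the right comparison.
The causal difference is the pooled difference: 0.480 − 0.733 = -0.253.

-0.25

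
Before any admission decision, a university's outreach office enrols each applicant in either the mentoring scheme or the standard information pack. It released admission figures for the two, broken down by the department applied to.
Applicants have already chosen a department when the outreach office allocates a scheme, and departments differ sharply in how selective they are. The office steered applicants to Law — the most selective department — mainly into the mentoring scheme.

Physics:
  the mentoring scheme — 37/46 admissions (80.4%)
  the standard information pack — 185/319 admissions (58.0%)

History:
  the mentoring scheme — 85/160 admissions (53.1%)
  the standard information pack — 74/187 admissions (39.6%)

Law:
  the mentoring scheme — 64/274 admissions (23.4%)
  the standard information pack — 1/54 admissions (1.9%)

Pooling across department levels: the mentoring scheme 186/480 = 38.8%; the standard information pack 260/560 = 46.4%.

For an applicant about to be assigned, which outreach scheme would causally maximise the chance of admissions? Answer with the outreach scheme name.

the mentoring scheme

The department-specific comparison favours the mentoring scheme throughout, but the pooled figures favour the standard information pack. The question is whether to condition on department.
Department is set before the outreach scheme has any effect — it is not caused by the outreach scheme — and it independently drives the outcome. That makes it a confounder, so the causal comparison is within department levels.
Within each level — Physics: 80.4% vs 58.0%; History: 53.1% vs 39.6%; Law: 23.4% vs 1.9% — the mentoring scheme is higher every time.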